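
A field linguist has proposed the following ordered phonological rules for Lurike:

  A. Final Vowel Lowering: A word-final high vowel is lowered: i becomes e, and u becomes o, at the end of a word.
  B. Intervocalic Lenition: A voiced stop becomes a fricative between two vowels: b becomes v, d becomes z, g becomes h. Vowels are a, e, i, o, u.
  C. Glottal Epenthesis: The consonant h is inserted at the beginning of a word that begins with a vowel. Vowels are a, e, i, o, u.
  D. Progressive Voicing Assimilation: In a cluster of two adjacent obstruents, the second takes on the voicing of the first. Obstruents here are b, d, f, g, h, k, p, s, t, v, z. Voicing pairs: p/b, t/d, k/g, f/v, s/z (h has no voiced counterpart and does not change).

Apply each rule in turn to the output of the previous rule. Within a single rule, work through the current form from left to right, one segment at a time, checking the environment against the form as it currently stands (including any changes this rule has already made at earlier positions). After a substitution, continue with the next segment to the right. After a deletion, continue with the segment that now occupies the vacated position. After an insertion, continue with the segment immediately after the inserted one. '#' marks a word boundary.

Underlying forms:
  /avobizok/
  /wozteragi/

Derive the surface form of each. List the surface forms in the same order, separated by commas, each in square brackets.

/avobizok/:
  A Final Vowel Lowering: no change — [avobizok]
  B Intervocalic Lenition: [avobizok] → [avovizok]
  C Glottal Epenthesis: [avovizok] → [havovizok]
  D Progressive Voicing Assimilation: no change — [havovizok]
/wozteragi/:
  A Final Vowel Lowering: [wozteragi] → [wozterage]
  B Intervocalic Lenition: [wozterage] → [wozterahe]
  C Glottal Epenthesis: no change — [wozterahe]
  D Progressive Voicing Assimilation: [wozterahe] → [wozderahe]

[havovizok], [wozderahe]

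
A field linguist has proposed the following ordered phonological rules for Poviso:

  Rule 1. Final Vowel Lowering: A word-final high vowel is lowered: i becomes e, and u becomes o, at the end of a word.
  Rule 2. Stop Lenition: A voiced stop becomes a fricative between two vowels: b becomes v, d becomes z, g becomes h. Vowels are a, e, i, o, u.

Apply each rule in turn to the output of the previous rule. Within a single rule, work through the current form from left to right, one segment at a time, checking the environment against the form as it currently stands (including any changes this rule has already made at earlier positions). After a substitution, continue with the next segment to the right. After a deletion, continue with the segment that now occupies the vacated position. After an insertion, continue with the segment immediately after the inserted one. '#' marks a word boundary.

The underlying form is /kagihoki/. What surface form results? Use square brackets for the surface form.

[kahihoke]

Rule 1 Final Vowel Lowering: [kagihoki] → [kagihoke]
Rule 2 Stop Lenition: [kagihoke] → [kahihoke]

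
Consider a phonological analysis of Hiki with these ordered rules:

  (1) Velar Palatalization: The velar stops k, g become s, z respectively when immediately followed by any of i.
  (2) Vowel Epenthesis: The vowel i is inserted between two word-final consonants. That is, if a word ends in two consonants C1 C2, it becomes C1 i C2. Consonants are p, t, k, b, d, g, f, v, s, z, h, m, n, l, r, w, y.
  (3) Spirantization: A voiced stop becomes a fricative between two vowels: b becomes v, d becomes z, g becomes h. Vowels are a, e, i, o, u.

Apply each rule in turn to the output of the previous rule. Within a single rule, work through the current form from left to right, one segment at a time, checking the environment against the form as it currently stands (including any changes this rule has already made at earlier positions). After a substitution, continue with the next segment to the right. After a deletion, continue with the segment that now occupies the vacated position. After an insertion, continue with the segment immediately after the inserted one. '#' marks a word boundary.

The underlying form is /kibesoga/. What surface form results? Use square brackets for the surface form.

[sivesoha]

(1) Velar Palatalization: [kibesoga] → [sibesoga]
(2) Vowel Epenthesis: no change — [sibesoga]
(3) Spirantization: [sibesoga] → [sivesoha]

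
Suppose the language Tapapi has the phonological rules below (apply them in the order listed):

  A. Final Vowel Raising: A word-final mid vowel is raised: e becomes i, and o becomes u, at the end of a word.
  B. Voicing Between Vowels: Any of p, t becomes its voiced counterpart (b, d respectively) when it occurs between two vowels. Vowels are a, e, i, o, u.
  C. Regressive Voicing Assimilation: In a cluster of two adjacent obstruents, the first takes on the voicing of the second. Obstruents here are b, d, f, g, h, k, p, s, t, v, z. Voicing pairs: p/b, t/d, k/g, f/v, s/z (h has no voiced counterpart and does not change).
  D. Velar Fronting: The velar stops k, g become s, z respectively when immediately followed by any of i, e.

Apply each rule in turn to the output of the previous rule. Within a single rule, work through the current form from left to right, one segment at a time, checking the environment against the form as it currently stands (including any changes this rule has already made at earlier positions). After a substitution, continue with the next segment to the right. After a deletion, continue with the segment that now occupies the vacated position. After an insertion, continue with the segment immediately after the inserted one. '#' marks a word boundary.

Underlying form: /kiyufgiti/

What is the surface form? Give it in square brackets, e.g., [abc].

A Final Vowel Raising: no change — [kiyufgiti]
B Voicing Between Vowels: [kiyufgiti] → [kiyufgidi]
C Regressive Voicing Assimilation: [kiyufgidi] → [kiyuvgidi]
D Velar Fronting: [kiyuvgidi] → [siyuvzidi]

[siyuvzidi]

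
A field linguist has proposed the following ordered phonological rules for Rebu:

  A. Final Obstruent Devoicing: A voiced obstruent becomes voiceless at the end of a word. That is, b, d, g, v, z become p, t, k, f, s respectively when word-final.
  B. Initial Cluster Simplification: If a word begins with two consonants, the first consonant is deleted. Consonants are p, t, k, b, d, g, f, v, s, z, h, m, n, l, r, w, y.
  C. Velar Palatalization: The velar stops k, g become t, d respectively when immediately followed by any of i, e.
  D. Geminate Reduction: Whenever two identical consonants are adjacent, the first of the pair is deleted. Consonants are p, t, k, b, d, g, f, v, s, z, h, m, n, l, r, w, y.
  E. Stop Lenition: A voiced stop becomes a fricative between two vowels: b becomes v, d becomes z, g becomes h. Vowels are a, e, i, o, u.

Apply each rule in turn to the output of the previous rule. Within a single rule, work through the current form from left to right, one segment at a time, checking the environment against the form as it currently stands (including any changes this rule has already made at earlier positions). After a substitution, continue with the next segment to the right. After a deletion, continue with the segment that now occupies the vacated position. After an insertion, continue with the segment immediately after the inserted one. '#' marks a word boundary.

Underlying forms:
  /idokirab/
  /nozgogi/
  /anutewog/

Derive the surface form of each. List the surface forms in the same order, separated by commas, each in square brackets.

[izotirap], [nozgozi], [anutewok]

/idokirab/:
  A Final Obstruent Devoicing: [idokirab] → [idokirap]
  B Initial Cluster Simplification: no change — [idokirap]
  C Velar Palatalization: [idokirap] → [idotirap]
  D Geminate Reduction: no change — [idotirap]
  E Stop Lenition: [idotirap] → [izotirap]
/nozgogi/:
  A Final Obstruent Devoicing: no change — [nozgogi]
  B Initial Cluster Simplification: no change — [nozgogi]
  C Velar Palatalization: [nozgogi] → [nozgodi]
  D Geminate Reduction: no change — [nozgodi]
  E Stop Lenition: [nozgodi] → [nozgozi]
/anutewog/:
  A Final Obstruent Devoicing: [anutewog] → [anutewok]
  B Initial Cluster Simplification: no change — [anutewok]
  C Velar Palatalization: no change — [anutewok]
  D Geminate Reduction: no change — [anutewok]
  E Stop Lenition: no change — [anutewok]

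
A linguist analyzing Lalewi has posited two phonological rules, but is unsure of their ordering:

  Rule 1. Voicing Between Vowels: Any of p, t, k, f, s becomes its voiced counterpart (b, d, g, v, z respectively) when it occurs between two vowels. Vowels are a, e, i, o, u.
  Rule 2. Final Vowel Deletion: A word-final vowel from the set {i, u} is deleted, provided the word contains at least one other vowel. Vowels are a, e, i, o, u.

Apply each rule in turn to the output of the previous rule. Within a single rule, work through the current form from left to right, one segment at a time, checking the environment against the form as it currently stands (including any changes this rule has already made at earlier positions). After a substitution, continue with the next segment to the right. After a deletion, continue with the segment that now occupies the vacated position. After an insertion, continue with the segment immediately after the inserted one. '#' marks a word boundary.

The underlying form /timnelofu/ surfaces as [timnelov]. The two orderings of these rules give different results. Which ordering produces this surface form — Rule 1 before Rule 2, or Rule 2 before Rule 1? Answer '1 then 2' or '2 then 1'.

Order 1 then 2:
  1 Voicing Between Vowels: [timnelofu] → [timnelovu]
  2 Final Vowel Deletion: [timnelovu] → [timnelov]
  result: [timnelov]
Order 2 then 1:
  2 Final Vowel Deletion: [timnelofu] → [timnelof]
  1 Voicing Between Vowels: no change — [timnelof]
  result: [timnelof]

1 then 2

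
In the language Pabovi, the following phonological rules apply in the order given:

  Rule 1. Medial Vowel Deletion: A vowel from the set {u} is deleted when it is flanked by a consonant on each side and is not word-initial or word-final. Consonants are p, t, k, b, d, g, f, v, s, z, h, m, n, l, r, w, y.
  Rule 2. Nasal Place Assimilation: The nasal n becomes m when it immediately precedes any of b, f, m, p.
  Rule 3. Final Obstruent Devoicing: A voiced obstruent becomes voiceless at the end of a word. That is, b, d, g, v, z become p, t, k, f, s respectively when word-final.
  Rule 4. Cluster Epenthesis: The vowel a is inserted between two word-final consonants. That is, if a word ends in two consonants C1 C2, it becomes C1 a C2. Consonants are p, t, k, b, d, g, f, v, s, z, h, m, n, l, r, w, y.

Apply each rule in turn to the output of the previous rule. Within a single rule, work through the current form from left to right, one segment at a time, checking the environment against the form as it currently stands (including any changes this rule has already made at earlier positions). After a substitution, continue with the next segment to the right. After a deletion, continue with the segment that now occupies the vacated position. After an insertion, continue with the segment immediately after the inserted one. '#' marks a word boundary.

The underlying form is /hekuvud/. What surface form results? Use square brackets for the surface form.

Rule 1 Medial Vowel Deletion: [hekuvud] → [hekvd]
Rule 2 Nasal Place Assimilation: no change — [hekvd]
Rule 3 Final Obstruent Devoicing: [hekvd] → [hekvt]
Rule 4 Cluster Epenthesis: [hekvt] → [hekvat]

[hekvat]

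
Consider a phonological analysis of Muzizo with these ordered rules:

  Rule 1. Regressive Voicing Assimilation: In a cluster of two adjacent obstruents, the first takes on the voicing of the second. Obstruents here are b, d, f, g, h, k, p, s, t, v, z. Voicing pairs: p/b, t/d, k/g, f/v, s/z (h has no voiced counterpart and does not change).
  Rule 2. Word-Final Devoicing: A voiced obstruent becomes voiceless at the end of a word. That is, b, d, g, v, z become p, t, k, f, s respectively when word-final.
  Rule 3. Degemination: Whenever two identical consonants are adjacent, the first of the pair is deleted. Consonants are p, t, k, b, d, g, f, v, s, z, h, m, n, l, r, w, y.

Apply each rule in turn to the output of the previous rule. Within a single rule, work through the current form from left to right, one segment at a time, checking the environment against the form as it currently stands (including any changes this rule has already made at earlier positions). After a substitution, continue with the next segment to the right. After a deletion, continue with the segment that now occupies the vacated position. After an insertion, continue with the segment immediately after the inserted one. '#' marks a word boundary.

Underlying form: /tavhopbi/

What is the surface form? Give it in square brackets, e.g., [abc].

Rule 1 Regressive Voicing Assimilation: [tavhopbi] → [tafhobbi]
Rule 2 Word-Final Devoicing: no change — [tafhobbi]
Rule 3 Degemination: [tafhobbi] → [tafhobi]

[tafhobi]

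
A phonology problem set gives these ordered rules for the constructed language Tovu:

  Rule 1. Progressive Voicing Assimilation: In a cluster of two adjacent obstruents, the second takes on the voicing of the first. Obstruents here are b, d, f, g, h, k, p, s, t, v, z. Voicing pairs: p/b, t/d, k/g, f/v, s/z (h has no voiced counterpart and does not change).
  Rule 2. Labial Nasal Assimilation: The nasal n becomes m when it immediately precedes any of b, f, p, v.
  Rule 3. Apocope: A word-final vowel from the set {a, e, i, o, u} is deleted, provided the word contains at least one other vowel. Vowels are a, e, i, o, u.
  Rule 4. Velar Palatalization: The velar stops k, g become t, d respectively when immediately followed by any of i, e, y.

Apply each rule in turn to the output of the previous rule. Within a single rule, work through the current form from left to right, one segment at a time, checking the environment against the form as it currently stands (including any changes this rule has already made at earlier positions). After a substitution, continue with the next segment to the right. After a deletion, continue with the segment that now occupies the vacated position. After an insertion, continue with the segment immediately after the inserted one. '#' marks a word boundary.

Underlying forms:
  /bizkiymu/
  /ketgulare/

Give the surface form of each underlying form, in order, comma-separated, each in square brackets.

[bizdiym], [tetkular]

/bizkiymu/:
  Rule 1 Progressive Voicing Assimilation: [bizkiymu] → [bizgiymu]
  Rule 2 Labial Nasal Assimilation: no change — [bizgiymu]
  Rule 3 Apocope: [bizgiymu] → [bizgiym]
  Rule 4 Velar Palatalization: [bizgiym] → [bizdiym]
/ketgulare/:
  Rule 1 Progressive Voicing Assimilation: [ketgulare] → [ketkulare]
  Rule 2 Labial Nasal Assimilation: no change — [ketkulare]
  Rule 3 Apocope: [ketkulare] → [ketkular]
  Rule 4 Velar Palatalization: [ketkular] → [tetkular]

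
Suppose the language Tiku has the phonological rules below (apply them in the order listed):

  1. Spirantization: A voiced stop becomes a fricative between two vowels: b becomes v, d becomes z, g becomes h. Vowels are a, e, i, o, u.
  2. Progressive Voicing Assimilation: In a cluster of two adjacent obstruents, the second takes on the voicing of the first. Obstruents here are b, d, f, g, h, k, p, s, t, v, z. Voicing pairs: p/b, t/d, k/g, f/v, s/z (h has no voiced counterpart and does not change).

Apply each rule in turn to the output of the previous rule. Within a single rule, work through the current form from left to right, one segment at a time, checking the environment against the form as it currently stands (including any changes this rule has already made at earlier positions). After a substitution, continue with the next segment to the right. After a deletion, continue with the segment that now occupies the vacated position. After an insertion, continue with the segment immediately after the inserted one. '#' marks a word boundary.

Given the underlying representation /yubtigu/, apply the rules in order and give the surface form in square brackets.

1 Spirantization: [yubtigu] → [yubtihu]
2 Progressive Voicing Assimilation: [yubtihu] → [yubdihu]

[yubdihu]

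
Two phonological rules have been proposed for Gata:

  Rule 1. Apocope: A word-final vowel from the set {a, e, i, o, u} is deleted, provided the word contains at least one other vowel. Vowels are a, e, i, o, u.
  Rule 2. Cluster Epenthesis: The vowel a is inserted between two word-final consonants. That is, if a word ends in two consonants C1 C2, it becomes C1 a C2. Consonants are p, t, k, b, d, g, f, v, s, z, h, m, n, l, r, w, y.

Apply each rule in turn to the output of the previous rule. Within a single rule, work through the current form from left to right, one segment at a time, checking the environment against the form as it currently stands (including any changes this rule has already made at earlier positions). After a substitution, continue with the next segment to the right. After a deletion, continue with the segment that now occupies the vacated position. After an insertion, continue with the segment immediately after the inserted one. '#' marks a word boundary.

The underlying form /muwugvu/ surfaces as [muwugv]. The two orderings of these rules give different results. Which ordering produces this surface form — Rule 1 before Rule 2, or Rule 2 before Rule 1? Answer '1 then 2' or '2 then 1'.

Order 1 then 2:
  1 Apocope: [muwugvu] → [muwugv]
  2 Cluster Epenthesis: [muwugv] → [muwugav]
  result: [muwugav]
Order 2 then 1:
  2 Cluster Epenthesis: no change — [muwugvu]
  1 Apocope: [muwugvu] → [muwugv]
  result: [muwugv]

2 then 1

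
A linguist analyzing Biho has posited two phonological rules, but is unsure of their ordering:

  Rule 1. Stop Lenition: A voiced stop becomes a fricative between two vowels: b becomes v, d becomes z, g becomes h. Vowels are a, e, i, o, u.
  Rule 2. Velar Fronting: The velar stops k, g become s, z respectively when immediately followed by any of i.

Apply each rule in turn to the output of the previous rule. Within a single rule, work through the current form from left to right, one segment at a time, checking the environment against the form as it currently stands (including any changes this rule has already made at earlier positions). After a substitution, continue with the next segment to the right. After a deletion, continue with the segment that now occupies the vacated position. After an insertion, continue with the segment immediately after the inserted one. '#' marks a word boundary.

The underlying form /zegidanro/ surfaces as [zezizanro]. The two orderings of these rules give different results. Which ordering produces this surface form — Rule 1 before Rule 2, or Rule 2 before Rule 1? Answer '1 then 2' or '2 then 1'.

Order 1 then 2:
  1 Stop Lenition: [zegidanro] → [zehizanro]
  2 Velar Fronting: no change — [zehizanro]
  result: [zehizanro]
Order 2 then 1:
  2 Velar Fronting: [zegidanro] → [zezidanro]
  1 Stop Lenition: [zezidanro] → [zezizanro]
  result: [zezizanro]

2 then 1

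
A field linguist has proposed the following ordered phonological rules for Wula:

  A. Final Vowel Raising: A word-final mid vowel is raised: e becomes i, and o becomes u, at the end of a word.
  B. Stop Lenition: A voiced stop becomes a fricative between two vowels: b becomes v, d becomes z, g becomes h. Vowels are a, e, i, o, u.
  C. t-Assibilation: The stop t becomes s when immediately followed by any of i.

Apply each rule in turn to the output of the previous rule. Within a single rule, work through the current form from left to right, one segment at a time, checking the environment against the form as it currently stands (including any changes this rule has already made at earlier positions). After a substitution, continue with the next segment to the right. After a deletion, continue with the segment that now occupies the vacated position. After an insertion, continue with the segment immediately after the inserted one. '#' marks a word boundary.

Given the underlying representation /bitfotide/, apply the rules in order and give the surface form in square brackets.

A Final Vowel Raising: [bitfotide] → [bitfotidi]
B Stop Lenition: [bitfotidi] → [bitfotizi]
C t-Assibilation: [bitfotizi] → [bitfosizi]

[bitfosizi]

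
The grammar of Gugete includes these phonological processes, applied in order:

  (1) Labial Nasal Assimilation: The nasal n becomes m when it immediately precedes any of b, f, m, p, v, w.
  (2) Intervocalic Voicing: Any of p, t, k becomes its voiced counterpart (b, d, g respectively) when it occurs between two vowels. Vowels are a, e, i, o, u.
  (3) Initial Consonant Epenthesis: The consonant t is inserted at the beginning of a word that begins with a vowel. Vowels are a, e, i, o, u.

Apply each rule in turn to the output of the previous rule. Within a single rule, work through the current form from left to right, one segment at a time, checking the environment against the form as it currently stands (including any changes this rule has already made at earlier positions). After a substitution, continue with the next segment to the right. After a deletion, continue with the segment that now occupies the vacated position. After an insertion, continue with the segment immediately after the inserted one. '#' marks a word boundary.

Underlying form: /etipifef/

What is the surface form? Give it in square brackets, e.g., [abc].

(1) Labial Nasal Assimilation: no change — [etipifef]
(2) Intervocalic Voicing: [etipifef] → [edibifef]
(3) Initial Consonant Epenthesis: [edibifef] → [tedibifef]

[tedibifef]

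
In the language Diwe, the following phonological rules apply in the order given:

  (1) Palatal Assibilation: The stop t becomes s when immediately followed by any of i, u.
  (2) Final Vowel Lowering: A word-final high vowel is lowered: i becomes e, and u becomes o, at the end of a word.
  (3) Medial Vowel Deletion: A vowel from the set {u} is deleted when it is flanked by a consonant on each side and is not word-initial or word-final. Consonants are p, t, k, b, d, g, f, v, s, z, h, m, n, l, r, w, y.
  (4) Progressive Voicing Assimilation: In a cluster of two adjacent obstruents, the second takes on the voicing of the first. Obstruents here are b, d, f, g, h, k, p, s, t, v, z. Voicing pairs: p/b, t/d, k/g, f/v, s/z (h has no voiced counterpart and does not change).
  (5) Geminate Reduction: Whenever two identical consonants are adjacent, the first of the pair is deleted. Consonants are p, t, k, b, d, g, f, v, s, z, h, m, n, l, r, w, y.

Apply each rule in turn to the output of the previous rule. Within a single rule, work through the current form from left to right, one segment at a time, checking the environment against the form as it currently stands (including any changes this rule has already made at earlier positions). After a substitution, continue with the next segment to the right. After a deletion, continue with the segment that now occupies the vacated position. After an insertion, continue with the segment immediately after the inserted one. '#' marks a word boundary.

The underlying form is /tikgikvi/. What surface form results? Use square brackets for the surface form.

(1) Palatal Assibilation: [tikgikvi] → [sikgikvi]
(2) Final Vowel Lowering: [sikgikvi] → [sikgikve]
(3) Medial Vowel Deletion: no change — [sikgikve]
(4) Progressive Voicing Assimilation: [sikgikve] → [sikkikfe]
(5) Geminate Reduction: [sikkikfe] → [sikikfe]

[sikikfe]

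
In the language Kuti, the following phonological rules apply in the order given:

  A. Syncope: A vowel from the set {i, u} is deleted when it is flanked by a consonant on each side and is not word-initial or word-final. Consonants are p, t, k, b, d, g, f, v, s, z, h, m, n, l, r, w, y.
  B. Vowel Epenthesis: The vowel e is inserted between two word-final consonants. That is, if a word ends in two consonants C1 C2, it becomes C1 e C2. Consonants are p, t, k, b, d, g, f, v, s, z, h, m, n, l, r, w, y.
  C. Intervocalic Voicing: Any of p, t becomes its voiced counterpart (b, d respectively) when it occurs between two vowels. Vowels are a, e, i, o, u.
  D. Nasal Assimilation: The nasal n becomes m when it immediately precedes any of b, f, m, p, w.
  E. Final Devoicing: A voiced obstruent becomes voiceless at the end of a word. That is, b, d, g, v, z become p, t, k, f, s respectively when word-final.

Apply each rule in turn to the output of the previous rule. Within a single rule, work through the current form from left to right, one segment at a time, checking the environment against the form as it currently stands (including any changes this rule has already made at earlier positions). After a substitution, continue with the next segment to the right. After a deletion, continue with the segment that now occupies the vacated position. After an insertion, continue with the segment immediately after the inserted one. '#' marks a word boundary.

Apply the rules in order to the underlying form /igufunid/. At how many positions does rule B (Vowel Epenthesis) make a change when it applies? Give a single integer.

1

A Syncope: [igufunid] → [igfnd]
B Vowel Epenthesis: [igfnd] → [igfned]
C Intervocalic Voicing: no change — [igfned]
D Nasal Assimilation: no change — [igfned]
E Final Devoicing: [igfned] → [igfnet]
Rule B changed 1 position(s).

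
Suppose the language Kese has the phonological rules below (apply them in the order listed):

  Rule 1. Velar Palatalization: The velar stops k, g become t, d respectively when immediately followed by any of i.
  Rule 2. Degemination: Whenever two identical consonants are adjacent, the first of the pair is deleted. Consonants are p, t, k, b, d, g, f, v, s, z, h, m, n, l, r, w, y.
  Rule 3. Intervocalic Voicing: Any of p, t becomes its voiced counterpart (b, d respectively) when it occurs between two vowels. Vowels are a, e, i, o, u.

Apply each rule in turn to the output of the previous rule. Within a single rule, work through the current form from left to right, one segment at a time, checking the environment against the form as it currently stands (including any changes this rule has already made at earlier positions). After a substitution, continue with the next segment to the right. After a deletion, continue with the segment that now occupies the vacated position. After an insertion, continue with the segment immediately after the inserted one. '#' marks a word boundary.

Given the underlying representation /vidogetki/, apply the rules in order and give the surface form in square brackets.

[vidogedi]

Rule 1 Velar Palatalization: [vidogetki] → [vidogetti]
Rule 2 Degemination: [vidogetti] → [vidogeti]
Rule 3 Intervocalic Voicing: [vidogeti] → [vidogedi]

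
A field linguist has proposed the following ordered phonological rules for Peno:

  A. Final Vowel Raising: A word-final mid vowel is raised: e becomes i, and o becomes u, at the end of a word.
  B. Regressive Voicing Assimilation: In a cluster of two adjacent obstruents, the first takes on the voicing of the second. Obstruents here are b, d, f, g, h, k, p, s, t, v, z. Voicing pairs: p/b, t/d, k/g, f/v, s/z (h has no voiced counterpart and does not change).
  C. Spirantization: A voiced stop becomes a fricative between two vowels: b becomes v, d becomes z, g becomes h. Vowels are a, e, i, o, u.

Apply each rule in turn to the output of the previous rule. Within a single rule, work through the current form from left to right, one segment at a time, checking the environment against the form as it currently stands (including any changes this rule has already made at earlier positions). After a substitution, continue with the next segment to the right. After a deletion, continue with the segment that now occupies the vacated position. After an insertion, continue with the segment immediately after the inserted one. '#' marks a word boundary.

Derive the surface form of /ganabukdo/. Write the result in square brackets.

[ganavugdu]

A Final Vowel Raising: [ganabukdo] → [ganabukdu]
B Regressive Voicing Assimilation: [ganabukdu] → [ganabugdu]
C Spirantization: [ganabugdu] → [ganavugdu]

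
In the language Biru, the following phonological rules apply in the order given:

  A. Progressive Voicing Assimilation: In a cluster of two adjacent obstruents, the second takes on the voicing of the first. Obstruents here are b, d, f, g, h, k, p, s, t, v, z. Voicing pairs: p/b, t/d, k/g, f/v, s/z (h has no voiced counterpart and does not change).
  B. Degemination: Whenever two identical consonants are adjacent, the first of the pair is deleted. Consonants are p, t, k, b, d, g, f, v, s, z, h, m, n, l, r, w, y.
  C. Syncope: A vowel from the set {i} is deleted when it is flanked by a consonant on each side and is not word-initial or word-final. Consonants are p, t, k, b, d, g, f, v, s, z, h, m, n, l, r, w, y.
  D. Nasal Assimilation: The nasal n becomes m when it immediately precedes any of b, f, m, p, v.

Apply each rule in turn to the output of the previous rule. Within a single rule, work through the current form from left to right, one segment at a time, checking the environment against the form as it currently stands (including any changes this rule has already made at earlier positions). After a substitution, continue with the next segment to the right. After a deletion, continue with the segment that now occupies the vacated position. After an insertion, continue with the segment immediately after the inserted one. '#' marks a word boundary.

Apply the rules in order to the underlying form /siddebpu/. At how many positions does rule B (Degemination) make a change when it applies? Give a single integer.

2

A Progressive Voicing Assimilation: [siddebpu] → [siddebbu]
B Degemination: [siddebbu] → [sidebu]
C Syncope: [sidebu] → [sdebu]
D Nasal Assimilation: no change — [sdebu]
Rule B changed 2 position(s).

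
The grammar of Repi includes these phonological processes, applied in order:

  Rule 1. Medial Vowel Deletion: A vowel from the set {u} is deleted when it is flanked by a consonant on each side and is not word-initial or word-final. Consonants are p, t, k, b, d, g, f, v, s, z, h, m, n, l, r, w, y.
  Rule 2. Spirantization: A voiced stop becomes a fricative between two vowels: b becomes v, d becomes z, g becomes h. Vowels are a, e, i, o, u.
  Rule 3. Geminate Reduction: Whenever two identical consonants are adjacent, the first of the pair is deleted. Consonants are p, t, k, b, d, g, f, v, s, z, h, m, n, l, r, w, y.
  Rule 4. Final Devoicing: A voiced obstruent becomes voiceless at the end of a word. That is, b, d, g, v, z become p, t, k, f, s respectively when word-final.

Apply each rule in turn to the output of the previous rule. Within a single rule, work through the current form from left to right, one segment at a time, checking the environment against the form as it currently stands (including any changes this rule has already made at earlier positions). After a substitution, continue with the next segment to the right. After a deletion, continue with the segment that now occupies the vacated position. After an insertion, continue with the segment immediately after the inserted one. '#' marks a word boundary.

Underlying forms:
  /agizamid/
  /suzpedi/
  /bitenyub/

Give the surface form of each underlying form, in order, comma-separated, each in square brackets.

[ahizamit], [szpezi], [bitenyp]

/agizamid/:
  Rule 1 Medial Vowel Deletion: no change — [agizamid]
  Rule 2 Spirantization: [agizamid] → [ahizamid]
  Rule 3 Geminate Reduction: no change — [ahizamid]
  Rule 4 Final Devoicing: [ahizamid] → [ahizamit]
/suzpedi/:
  Rule 1 Medial Vowel Deletion: [suzpedi] → [szpedi]
  Rule 2 Spirantization: [szpedi] → [szpezi]
  Rule 3 Geminate Reduction: no change — [szpezi]
  Rule 4 Final Devoicing: no change — [szpezi]
/bitenyub/:
  Rule 1 Medial Vowel Deletion: [bitenyub] → [bitenyb]
  Rule 2 Spirantization: no change — [bitenyb]
  Rule 3 Geminate Reduction: no change — [bitenyb]
  Rule 4 Final Devoicing: [bitenyb] → [bitenyp]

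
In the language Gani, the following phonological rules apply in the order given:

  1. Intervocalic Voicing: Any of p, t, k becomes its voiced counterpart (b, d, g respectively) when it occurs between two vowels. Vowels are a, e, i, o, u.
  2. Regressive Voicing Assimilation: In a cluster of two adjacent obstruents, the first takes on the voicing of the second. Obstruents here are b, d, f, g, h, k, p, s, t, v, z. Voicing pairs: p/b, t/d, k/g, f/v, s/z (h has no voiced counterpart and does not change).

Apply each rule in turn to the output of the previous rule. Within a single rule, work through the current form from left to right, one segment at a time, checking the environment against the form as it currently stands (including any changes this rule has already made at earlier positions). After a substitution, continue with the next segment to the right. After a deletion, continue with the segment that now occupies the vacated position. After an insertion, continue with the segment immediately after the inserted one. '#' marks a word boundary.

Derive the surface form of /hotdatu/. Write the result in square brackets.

1 Intervocalic Voicing: [hotdatu] → [hotdadu]
2 Regressive Voicing Assimilation: [hotdadu] → [hoddadu]

[hoddadu]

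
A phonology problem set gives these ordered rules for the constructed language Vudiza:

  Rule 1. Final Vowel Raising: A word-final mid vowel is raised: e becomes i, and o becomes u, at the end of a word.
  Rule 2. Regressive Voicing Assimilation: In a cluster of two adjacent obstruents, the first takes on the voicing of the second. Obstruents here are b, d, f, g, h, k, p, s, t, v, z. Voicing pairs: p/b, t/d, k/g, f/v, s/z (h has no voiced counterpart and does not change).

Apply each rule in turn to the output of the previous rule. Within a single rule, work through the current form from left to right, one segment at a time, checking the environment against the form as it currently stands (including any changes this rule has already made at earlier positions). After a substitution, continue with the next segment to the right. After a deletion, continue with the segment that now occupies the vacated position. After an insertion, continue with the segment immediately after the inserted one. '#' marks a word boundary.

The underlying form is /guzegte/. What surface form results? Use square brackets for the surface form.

Rule 1 Final Vowel Raising: [guzegte] → [guzegti]
Rule 2 Regressive Voicing Assimilation: [guzegti] → [guzekti]

[guzekti]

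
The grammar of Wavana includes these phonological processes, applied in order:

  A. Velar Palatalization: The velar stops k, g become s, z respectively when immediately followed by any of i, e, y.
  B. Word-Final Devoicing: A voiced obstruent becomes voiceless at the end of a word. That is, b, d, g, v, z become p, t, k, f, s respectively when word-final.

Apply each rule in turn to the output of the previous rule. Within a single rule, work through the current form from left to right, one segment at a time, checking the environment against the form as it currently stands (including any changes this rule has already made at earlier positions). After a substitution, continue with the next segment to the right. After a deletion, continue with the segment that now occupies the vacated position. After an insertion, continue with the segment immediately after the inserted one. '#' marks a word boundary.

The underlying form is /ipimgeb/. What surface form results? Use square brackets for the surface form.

[ipimzep]

A Velar Palatalization: [ipimgeb] → [ipimzeb]
B Word-Final Devoicing: [ipimzeb] → [ipimzep]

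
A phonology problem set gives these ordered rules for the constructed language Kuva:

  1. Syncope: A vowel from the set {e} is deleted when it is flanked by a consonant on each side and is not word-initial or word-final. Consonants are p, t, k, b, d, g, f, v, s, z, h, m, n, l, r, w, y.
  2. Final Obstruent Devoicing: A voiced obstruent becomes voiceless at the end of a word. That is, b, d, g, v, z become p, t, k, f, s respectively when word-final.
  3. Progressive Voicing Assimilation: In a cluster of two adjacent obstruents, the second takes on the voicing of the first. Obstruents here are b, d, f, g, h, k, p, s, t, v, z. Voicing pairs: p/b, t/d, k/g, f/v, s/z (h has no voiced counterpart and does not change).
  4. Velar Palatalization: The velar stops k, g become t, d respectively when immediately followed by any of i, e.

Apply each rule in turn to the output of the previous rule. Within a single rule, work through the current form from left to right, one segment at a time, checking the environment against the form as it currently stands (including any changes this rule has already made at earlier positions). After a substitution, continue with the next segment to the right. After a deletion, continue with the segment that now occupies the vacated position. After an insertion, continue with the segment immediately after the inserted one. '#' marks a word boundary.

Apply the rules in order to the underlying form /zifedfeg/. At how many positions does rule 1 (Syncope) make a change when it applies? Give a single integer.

2

1 Syncope: [zifedfeg] → [zifdfg]
2 Final Obstruent Devoicing: [zifdfg] → [zifdfk]
3 Progressive Voicing Assimilation: [zifdfk] → [ziftfk]
4 Velar Palatalization: no change — [ziftfk]
Rule 1 changed 2 position(s).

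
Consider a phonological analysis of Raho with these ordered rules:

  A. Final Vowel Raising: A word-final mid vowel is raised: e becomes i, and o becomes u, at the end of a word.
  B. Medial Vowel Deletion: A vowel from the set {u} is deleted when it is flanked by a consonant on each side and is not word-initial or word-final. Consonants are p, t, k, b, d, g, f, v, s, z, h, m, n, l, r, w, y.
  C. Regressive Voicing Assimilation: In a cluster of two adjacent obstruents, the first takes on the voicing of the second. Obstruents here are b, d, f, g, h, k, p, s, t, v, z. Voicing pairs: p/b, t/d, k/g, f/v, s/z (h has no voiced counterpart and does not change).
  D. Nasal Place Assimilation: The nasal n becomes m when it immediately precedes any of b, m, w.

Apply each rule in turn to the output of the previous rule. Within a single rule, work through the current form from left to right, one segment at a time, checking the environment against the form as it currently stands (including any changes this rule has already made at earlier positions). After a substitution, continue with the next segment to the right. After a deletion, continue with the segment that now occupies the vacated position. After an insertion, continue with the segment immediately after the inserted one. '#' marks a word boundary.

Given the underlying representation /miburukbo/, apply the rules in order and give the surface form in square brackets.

A Final Vowel Raising: [miburukbo] → [miburukbu]
B Medial Vowel Deletion: [miburukbu] → [mibrkbu]
C Regressive Voicing Assimilation: [mibrkbu] → [mibrgbu]
D Nasal Place Assimilation: no change — [mibrgbu]

[mibrgbu]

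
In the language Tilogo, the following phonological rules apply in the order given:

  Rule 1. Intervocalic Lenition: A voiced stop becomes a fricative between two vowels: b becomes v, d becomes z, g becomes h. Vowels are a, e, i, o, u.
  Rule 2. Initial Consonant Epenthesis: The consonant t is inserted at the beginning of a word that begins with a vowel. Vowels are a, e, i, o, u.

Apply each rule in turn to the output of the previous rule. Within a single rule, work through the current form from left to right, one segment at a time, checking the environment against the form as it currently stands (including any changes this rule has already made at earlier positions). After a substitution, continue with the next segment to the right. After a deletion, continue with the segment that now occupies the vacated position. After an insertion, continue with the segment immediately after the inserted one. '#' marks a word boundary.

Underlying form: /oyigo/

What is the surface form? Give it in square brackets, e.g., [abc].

[toyiho]

Rule 1 Intervocalic Lenition: [oyigo] → [oyiho]
Rule 2 Initial Consonant Epenthesis: [oyiho] → [toyiho]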